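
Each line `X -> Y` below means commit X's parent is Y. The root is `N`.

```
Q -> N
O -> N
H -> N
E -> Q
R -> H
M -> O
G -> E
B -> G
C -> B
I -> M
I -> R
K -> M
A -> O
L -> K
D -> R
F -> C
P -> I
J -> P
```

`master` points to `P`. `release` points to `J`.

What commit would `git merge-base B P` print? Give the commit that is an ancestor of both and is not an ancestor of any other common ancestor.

Ancestors of B: {B, E, G, N, Q}.
Ancestors of P: {H, I, M, N, O, P, R}.
Common ancestors: {N}.
The only common ancestor is N, so it is the merge base.

N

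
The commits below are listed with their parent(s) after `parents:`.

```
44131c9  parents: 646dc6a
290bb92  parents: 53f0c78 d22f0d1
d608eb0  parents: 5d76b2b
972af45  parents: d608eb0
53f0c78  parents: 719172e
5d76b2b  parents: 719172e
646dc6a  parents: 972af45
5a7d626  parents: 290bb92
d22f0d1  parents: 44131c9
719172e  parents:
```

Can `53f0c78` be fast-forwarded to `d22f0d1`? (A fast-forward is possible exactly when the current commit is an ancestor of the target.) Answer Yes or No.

A fast-forward from 53f0c78 to d22f0d1 is possible iff 53f0c78 is an ancestor of d22f0d1.
Ancestors of d22f0d1: {44131c9, 5d76b2b, 646dc6a, 719172e, 972af45, d22f0d1, d608eb0}.
53f0c78 is not among them, so fast-forward is not possible.

No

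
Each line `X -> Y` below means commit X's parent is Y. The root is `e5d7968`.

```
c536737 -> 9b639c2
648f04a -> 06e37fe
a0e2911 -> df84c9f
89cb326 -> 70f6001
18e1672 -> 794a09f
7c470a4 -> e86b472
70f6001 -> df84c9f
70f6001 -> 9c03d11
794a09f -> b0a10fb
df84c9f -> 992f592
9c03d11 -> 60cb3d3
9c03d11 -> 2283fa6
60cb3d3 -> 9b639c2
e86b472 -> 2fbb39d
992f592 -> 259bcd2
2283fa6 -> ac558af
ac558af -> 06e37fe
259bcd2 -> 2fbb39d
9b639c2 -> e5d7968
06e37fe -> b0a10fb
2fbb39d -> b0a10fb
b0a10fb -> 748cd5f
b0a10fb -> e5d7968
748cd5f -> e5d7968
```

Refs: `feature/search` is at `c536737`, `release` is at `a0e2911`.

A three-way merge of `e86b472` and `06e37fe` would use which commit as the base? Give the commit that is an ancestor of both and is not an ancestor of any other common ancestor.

b0a10fb

Ancestors of e86b472: {2fbb39d, 748cd5f, b0a10fb, e5d7968, e86b472}.
Ancestors of 06e37fe: {06e37fe, 748cd5f, b0a10fb, e5d7968}.
Common ancestors: {748cd5f, b0a10fb, e5d7968}.
Among these, b0a10fb is not an ancestor of any other common ancestor — it is the merge base.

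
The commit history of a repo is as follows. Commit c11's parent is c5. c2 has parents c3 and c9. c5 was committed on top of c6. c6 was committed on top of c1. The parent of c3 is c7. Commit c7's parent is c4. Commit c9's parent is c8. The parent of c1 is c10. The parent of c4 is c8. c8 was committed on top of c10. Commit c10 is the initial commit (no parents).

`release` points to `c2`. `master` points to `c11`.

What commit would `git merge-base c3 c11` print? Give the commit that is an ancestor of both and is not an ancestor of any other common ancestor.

c10

Ancestors of c3: {c10, c3, c4, c7, c8}.
Ancestors of c11: {c1, c10, c11, c5, c6}.
Common ancestors: {c10}.
The only common ancestor is c10, so it is the merge base.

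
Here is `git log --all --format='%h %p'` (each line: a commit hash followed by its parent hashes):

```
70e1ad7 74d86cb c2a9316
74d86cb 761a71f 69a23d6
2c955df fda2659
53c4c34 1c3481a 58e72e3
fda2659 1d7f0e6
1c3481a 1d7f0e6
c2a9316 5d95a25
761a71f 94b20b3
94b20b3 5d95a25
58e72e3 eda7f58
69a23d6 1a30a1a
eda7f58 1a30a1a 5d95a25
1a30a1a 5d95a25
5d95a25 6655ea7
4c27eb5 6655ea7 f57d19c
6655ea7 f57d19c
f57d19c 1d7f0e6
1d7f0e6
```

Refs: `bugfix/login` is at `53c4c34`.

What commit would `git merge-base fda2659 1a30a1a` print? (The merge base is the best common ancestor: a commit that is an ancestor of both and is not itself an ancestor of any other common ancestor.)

Ancestors of fda2659: {1d7f0e6, fda2659}.
Ancestors of 1a30a1a: {1a30a1a, 1d7f0e6, 5d95a25, 6655ea7, f57d19c}.
Common ancestors: {1d7f0e6}.
The only common ancestor is 1d7f0e6, so it is the merge base.

1d7f0e6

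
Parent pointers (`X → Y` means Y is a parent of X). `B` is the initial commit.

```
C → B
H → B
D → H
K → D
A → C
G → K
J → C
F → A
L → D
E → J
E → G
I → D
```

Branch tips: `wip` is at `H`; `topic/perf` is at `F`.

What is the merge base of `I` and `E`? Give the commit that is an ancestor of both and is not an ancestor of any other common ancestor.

D

Ancestors of I: {B, D, H, I}.
Ancestors of E: {B, C, D, E, G, H, J, K}.
Common ancestors: {B, D, H}.
Among these, D is not an ancestor of any other common ancestor — it is the merge base.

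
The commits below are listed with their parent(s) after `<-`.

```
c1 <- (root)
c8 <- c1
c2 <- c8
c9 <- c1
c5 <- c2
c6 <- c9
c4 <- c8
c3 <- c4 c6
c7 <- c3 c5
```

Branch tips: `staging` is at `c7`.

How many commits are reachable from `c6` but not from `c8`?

2

Reachable from c6: {c1, c6, c9}.
Reachable from c8: {c1, c8}.
In c6's history but not c8's: {c6, c9} — 2 commits.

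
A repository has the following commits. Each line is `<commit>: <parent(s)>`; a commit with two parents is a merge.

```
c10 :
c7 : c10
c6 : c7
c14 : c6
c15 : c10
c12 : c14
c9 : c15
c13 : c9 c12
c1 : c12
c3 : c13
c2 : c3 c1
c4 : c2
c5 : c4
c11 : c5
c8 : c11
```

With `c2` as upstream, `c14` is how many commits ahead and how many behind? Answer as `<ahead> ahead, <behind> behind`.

0 ahead, 7 behind

Reachable from c14: {c10, c14, c6, c7}.
Reachable from c2: {c1, c10, c12, c13, c14, c15, c2, c3, c6, c7, c9}.
Only in c14's history (ahead): {} — 0.
Only in c2's history (behind): {c1, c12, c13, c15, c2, c3, c9} — 7.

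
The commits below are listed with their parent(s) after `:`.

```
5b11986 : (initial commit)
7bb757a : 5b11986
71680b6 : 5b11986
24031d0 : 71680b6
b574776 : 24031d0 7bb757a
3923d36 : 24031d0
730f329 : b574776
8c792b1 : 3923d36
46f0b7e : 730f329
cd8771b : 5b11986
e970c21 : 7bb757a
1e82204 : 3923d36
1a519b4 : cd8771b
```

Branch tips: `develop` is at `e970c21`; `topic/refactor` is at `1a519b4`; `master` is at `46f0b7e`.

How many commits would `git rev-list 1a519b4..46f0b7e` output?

Reachable from 46f0b7e: {24031d0, 46f0b7e, 5b11986, 71680b6, 730f329, 7bb757a, b574776}.
Reachable from 1a519b4: {1a519b4, 5b11986, cd8771b}.
In 46f0b7e's history but not 1a519b4's: {24031d0, 46f0b7e, 71680b6, 730f329, 7bb757a, b574776} — 6 commits.

6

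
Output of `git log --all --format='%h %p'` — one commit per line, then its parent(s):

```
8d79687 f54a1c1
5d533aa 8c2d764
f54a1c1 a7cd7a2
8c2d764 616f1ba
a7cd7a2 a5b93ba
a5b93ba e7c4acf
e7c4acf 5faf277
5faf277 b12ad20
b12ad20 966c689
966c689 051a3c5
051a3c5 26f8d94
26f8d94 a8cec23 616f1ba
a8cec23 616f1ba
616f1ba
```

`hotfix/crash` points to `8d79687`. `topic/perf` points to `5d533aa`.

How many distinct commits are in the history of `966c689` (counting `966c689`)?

5

Walking parent pointers from 966c689: reachable set = {051a3c5, 26f8d94, 616f1ba, 966c689, a8cec23}.
That is 5 commits.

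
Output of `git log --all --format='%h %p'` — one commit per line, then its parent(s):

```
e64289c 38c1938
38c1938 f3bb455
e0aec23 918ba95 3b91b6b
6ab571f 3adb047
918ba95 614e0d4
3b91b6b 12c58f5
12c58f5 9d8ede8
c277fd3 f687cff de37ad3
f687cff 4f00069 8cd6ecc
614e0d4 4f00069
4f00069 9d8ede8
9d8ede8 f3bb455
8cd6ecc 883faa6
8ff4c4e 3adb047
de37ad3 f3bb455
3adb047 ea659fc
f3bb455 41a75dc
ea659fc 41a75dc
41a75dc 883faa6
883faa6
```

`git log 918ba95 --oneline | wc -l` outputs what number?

7

Walking parent pointers from 918ba95: reachable set = {41a75dc, 4f00069, 614e0d4, 883faa6, 918ba95, 9d8ede8, f3bb455}.
That is 7 commits.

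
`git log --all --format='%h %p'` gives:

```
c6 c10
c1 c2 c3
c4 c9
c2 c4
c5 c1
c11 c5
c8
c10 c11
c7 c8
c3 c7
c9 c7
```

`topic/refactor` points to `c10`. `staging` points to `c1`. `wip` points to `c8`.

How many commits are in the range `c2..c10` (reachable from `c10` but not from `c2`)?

Reachable from c10: {c1, c10, c11, c2, c3, c4, c5, c7, c8, c9}.
Reachable from c2: {c2, c4, c7, c8, c9}.
In c10's history but not c2's: {c1, c10, c11, c3, c5} — 5 commits.

5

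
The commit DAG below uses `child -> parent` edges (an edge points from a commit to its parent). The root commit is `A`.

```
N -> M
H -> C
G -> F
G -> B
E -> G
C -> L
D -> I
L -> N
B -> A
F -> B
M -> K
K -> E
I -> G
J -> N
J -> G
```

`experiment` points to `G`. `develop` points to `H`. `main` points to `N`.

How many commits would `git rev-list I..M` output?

Reachable from M: {A, B, E, F, G, K, M}.
Reachable from I: {A, B, F, G, I}.
In M's history but not I's: {E, K, M} — 3 commits.

3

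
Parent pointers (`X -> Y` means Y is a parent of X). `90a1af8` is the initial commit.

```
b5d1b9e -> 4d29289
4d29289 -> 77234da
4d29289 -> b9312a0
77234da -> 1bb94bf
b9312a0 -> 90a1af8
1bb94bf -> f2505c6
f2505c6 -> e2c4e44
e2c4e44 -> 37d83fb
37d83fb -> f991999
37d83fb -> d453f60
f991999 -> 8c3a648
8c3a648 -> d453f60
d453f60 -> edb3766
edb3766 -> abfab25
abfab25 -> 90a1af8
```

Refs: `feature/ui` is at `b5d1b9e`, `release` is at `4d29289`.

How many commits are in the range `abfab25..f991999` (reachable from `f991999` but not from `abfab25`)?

Reachable from f991999: {8c3a648, 90a1af8, abfab25, d453f60, edb3766, f991999}.
Reachable from abfab25: {90a1af8, abfab25}.
In f991999's history but not abfab25's: {8c3a648, d453f60, edb3766, f991999} — 4 commits.

4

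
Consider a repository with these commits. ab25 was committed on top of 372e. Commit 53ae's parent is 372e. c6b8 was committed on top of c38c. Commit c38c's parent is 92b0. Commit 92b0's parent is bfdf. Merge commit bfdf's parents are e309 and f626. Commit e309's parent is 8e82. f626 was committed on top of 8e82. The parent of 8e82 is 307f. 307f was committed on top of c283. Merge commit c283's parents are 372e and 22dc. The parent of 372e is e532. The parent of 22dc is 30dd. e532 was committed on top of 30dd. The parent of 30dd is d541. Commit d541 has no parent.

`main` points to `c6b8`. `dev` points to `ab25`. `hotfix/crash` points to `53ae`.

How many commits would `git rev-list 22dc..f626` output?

Reachable from f626: {22dc, 307f, 30dd, 372e, 8e82, c283, d541, e532, f626}.
Reachable from 22dc: {22dc, 30dd, d541}.
In f626's history but not 22dc's: {307f, 372e, 8e82, c283, e532, f626} — 6 commits.

6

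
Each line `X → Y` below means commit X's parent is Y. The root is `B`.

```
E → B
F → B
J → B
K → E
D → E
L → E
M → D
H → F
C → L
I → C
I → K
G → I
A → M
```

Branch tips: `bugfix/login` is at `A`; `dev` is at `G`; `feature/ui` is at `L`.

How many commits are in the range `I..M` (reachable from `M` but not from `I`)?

Reachable from M: {B, D, E, M}.
Reachable from I: {B, C, E, I, K, L}.
In M's history but not I's: {D, M} — 2 commits.

2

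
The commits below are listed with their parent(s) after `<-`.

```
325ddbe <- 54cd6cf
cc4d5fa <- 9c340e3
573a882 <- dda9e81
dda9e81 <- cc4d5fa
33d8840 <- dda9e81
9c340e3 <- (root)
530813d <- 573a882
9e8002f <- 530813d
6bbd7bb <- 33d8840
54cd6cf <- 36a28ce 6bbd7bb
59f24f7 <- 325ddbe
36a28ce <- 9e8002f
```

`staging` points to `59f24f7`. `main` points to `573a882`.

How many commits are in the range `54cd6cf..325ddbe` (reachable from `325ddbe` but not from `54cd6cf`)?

Reachable from 325ddbe: {325ddbe, 33d8840, 36a28ce, 530813d, 54cd6cf, 573a882, 6bbd7bb, 9c340e3, 9e8002f, cc4d5fa, dda9e81}.
Reachable from 54cd6cf: {33d8840, 36a28ce, 530813d, 54cd6cf, 573a882, 6bbd7bb, 9c340e3, 9e8002f, cc4d5fa, dda9e81}.
In 325ddbe's history but not 54cd6cf's: {325ddbe} — 1 commit.

1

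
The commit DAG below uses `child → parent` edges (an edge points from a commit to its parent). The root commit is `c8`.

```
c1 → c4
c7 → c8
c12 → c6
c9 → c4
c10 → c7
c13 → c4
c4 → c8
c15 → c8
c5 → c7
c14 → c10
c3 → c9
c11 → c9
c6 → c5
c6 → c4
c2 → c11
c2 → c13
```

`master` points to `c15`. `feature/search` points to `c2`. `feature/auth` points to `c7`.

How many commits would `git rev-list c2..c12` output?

4

Reachable from c12: {c12, c4, c5, c6, c7, c8}.
Reachable from c2: {c11, c13, c2, c4, c8, c9}.
In c12's history but not c2's: {c12, c5, c6, c7} — 4 commits.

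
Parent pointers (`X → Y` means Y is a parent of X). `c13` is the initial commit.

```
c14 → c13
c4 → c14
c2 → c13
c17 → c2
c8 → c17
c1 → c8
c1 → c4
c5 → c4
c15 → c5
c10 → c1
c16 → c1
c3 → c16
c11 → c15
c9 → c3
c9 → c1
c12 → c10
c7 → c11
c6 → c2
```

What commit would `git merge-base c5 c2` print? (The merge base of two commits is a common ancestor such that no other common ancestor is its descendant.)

Ancestors of c5: {c13, c14, c4, c5}.
Ancestors of c2: {c13, c2}.
Common ancestors: {c13}.
The only common ancestor is c13, so it is the merge base.

c13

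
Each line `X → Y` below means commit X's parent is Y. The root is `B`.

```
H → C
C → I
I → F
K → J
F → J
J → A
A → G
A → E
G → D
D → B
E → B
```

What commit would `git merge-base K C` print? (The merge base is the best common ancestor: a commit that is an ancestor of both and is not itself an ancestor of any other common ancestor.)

J

Ancestors of K: {A, B, D, E, G, J, K}.
Ancestors of C: {A, B, C, D, E, F, G, I, J}.
Common ancestors: {A, B, D, E, G, J}.
Among these, J is not an ancestor of any other common ancestor — it is the merge base.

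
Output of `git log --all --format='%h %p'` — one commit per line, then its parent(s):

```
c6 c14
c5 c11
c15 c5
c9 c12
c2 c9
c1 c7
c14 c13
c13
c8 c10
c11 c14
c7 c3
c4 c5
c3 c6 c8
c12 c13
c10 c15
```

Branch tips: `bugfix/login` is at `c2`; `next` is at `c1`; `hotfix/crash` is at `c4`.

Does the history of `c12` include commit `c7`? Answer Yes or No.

Ancestors of c12: {c12, c13}.
c7 is not in that set, so it is not an ancestor of c12.

No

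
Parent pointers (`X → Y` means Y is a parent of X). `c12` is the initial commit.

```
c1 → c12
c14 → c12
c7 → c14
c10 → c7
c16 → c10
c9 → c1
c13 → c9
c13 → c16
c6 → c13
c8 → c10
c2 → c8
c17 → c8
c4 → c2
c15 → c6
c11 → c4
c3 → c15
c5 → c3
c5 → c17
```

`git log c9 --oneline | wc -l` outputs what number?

3

Walking parent pointers from c9: reachable set = {c1, c12, c9}.
That is 3 commits.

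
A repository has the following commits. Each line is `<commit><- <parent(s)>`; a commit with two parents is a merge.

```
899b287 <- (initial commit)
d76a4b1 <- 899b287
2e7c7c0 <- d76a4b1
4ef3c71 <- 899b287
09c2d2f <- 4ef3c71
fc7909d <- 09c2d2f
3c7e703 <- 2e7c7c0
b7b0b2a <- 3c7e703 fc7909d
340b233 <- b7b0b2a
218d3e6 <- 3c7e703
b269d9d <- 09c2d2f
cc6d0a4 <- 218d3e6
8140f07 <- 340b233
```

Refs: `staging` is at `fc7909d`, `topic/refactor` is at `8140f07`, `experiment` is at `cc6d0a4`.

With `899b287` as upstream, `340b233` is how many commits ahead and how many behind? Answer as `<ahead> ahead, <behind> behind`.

Reachable from 340b233: {09c2d2f, 2e7c7c0, 340b233, 3c7e703, 4ef3c71, 899b287, b7b0b2a, d76a4b1, fc7909d}.
Reachable from 899b287: {899b287}.
Only in 340b233's history (ahead): {09c2d2f, 2e7c7c0, 340b233, 3c7e703, 4ef3c71, b7b0b2a, d76a4b1, fc7909d} — 8.
Only in 899b287's history (behind): {} — 0.

8 ahead, 0 behind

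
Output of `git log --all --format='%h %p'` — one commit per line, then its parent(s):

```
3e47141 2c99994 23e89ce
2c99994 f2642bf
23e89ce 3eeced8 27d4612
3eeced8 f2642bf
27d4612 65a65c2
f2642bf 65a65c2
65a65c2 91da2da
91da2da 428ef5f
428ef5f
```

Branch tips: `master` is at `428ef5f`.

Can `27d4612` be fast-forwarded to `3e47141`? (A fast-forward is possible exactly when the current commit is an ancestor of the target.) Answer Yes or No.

Yes

A fast-forward from 27d4612 to 3e47141 is possible iff 27d4612 is an ancestor of 3e47141.
Ancestors of 3e47141: {23e89ce, 27d4612, 2c99994, 3e47141, 3eeced8, 428ef5f, 65a65c2, 91da2da, f2642bf}.
27d4612 is among them, so fast-forward is possible.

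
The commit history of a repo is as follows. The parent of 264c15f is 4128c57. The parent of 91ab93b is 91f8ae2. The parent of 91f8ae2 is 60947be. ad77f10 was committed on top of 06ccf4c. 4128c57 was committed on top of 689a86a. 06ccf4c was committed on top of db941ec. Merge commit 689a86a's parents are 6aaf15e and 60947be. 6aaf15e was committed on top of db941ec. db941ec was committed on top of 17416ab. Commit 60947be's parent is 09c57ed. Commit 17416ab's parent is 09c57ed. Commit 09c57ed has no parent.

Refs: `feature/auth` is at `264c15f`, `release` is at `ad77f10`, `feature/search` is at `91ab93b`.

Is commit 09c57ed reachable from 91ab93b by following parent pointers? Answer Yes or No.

Yes

Ancestors of 91ab93b (commits reachable by following parents): {09c57ed, 60947be, 91ab93b, 91f8ae2}.
09c57ed is in that set, so it is an ancestor of 91ab93b.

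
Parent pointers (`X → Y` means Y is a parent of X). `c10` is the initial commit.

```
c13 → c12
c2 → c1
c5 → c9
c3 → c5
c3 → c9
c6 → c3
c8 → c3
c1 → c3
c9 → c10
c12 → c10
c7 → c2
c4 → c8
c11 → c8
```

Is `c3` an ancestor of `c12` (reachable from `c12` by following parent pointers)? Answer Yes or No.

Ancestors of c12: {c10, c12}.
c3 is not in that set, so it is not an ancestor of c12.

No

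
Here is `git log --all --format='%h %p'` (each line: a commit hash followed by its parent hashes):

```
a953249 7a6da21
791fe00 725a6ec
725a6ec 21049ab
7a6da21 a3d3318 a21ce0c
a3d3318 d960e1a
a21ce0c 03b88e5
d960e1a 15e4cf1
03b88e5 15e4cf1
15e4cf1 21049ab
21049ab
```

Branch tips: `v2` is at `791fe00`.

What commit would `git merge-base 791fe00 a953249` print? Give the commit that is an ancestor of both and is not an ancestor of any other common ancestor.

Ancestors of 791fe00: {21049ab, 725a6ec, 791fe00}.
Ancestors of a953249: {03b88e5, 15e4cf1, 21049ab, 7a6da21, a21ce0c, a3d3318, a953249, d960e1a}.
Common ancestors: {21049ab}.
The only common ancestor is 21049ab, so it is the merge base.

21049ab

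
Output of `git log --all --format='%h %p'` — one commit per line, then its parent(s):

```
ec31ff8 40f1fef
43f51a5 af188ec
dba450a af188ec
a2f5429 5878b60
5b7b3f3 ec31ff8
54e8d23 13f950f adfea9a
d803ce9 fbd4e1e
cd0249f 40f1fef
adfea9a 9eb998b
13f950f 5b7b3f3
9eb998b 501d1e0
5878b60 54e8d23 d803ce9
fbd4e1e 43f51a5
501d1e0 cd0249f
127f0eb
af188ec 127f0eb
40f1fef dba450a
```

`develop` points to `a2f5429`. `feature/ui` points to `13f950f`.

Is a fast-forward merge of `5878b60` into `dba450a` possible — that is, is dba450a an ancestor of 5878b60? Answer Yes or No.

A fast-forward from dba450a to 5878b60 is possible iff dba450a is an ancestor of 5878b60.
Ancestors of 5878b60: {127f0eb, 13f950f, 40f1fef, 43f51a5, 501d1e0, 54e8d23, 5878b60, 5b7b3f3, 9eb998b, adfea9a, af188ec, cd0249f, d803ce9, dba450a, ec31ff8, fbd4e1e}.
dba450a is among them, so fast-forward is possible.

Yes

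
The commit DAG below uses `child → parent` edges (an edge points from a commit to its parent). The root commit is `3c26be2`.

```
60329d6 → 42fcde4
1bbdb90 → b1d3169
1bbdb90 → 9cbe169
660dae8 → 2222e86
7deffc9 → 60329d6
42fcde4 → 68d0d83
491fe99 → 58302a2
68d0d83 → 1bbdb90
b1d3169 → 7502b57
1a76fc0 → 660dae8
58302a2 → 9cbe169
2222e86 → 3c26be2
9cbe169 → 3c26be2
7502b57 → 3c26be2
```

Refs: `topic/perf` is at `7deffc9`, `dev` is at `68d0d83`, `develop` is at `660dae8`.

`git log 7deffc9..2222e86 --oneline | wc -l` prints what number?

1

Reachable from 2222e86: {2222e86, 3c26be2}.
Reachable from 7deffc9: {1bbdb90, 3c26be2, 42fcde4, 60329d6, 68d0d83, 7502b57, 7deffc9, 9cbe169, b1d3169}.
In 2222e86's history but not 7deffc9's: {2222e86} — 1 commit.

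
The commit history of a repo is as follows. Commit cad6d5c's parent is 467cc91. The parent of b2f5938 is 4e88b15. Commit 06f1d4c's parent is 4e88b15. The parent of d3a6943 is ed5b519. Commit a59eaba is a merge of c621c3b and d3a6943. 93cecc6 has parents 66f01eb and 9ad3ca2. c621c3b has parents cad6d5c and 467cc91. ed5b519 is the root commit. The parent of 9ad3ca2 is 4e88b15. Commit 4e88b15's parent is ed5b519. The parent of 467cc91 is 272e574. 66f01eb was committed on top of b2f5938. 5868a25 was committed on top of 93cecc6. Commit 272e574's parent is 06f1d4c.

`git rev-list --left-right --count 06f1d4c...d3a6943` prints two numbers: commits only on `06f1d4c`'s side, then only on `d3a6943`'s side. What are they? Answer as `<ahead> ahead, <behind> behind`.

Reachable from 06f1d4c: {06f1d4c, 4e88b15, ed5b519}.
Reachable from d3a6943: {d3a6943, ed5b519}.
Only in 06f1d4c's history (ahead): {06f1d4c, 4e88b15} — 2.
Only in d3a6943's history (behind): {d3a6943} — 1.

2 ahead, 1 behind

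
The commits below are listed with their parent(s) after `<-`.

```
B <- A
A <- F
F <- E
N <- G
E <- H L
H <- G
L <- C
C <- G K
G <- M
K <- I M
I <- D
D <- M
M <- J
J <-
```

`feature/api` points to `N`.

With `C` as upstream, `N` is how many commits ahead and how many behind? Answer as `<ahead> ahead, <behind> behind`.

1 ahead, 4 behind

Reachable from N: {G, J, M, N}.
Reachable from C: {C, D, G, I, J, K, M}.
Only in N's history (ahead): {N} — 1.
Only in C's history (behind): {C, D, I, K} — 4.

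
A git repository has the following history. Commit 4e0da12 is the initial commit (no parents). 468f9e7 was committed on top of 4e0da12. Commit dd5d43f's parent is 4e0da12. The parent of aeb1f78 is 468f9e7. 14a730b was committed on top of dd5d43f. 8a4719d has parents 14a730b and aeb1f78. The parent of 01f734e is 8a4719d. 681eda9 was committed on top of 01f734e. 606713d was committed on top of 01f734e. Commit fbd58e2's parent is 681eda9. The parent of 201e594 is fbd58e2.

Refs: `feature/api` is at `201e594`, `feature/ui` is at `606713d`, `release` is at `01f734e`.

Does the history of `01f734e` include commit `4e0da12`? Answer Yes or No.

Ancestors of 01f734e (commits reachable by following parents): {01f734e, 14a730b, 468f9e7, 4e0da12, 8a4719d, aeb1f78, dd5d43f}.
4e0da12 is in that set, so it is an ancestor of 01f734e.

Yes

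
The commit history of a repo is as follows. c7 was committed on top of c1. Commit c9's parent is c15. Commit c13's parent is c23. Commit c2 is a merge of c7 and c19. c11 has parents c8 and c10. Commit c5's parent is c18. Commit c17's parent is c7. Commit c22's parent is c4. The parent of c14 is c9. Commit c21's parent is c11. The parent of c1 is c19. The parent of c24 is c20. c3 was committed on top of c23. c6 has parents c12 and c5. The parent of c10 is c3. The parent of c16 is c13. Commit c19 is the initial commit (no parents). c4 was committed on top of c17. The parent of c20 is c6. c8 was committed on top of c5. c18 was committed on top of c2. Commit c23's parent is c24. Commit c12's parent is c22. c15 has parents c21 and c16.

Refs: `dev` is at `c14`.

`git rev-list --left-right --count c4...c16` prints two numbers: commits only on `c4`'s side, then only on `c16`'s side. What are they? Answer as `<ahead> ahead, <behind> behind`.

0 ahead, 11 behind

Reachable from c4: {c1, c17, c19, c4, c7}.
Reachable from c16: {c1, c12, c13, c16, c17, c18, c19, c2, c20, c22, c23, c24, c4, c5, c6, c7}.
Only in c4's history (ahead): {} — 0.
Only in c16's history (behind): {c12, c13, c16, c18, c2, c20, c22, c23, c24, c5, c6} — 11.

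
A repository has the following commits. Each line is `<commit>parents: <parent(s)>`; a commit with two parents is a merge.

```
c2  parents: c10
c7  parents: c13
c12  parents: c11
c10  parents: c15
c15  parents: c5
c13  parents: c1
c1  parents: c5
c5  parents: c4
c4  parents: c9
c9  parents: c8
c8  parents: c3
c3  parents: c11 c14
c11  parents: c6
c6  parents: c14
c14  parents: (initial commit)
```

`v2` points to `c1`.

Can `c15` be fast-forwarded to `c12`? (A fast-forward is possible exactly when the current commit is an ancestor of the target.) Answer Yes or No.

No

A fast-forward from c15 to c12 is possible iff c15 is an ancestor of c12.
Ancestors of c12: {c11, c12, c14, c6}.
c15 is not among them, so fast-forward is not possible.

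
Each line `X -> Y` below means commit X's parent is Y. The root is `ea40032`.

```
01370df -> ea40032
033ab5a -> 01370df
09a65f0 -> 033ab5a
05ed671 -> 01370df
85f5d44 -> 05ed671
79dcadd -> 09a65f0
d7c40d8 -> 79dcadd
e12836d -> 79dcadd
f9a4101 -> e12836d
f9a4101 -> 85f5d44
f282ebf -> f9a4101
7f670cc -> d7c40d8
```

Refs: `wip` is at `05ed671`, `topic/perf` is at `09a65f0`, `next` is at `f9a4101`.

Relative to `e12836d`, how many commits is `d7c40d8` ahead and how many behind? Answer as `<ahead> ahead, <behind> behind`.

1 ahead, 1 behind

Reachable from d7c40d8: {01370df, 033ab5a, 09a65f0, 79dcadd, d7c40d8, ea40032}.
Reachable from e12836d: {01370df, 033ab5a, 09a65f0, 79dcadd, e12836d, ea40032}.
Only in d7c40d8's history (ahead): {d7c40d8} — 1.
Only in e12836d's history (behind): {e12836d} — 1.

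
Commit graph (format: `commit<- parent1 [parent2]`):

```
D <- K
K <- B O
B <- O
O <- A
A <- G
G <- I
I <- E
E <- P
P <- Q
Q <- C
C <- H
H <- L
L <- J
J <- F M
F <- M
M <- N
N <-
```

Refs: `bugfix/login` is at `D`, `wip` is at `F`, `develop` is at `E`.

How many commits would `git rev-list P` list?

Walking parent pointers from P: reachable set = {C, F, H, J, L, M, N, P, Q}.
That is 9 commits.

9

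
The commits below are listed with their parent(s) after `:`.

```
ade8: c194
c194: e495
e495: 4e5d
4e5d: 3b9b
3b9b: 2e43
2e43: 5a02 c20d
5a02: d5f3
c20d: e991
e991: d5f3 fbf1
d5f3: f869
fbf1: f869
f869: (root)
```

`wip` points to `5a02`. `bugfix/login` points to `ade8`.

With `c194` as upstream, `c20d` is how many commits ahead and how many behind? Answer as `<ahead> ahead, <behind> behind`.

Reachable from c20d: {c20d, d5f3, e991, f869, fbf1}.
Reachable from c194: {2e43, 3b9b, 4e5d, 5a02, c194, c20d, d5f3, e495, e991, f869, fbf1}.
Only in c20d's history (ahead): {} — 0.
Only in c194's history (behind): {2e43, 3b9b, 4e5d, 5a02, c194, e495} — 6.

0 ahead, 6 behind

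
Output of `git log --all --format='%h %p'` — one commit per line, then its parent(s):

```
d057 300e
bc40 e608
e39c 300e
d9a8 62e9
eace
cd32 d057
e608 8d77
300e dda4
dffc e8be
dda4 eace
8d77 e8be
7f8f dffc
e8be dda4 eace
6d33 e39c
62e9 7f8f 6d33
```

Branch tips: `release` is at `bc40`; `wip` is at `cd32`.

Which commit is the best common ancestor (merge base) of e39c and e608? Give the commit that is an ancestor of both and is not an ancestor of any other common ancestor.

dda4

Ancestors of e39c: {300e, dda4, e39c, eace}.
Ancestors of e608: {8d77, dda4, e608, e8be, eace}.
Common ancestors: {dda4, eace}.
Among these, dda4 is not an ancestor of any other common ancestor — it is the merge base.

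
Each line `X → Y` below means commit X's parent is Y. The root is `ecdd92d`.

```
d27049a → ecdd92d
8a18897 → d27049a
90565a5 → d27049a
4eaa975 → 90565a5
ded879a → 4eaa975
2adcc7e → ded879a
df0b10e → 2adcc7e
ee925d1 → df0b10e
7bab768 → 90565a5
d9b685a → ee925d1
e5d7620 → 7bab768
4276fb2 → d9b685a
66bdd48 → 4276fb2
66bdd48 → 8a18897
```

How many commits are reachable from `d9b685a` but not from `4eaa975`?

5

Reachable from d9b685a: {2adcc7e, 4eaa975, 90565a5, d27049a, d9b685a, ded879a, df0b10e, ecdd92d, ee925d1}.
Reachable from 4eaa975: {4eaa975, 90565a5, d27049a, ecdd92d}.
In d9b685a's history but not 4eaa975's: {2adcc7e, d9b685a, ded879a, df0b10e, ee925d1} — 5 commits.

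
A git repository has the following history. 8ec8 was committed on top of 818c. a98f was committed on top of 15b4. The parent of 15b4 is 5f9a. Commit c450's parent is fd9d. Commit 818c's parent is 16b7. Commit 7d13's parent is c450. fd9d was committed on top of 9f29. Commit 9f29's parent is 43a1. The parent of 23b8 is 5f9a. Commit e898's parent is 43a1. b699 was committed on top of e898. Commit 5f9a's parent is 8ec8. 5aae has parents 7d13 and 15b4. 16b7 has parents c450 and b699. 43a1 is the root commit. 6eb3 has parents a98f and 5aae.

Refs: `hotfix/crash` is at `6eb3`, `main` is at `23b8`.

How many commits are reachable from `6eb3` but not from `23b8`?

5

Reachable from 6eb3: {15b4, 16b7, 43a1, 5aae, 5f9a, 6eb3, 7d13, 818c, 8ec8, 9f29, a98f, b699, c450, e898, fd9d}.
Reachable from 23b8: {16b7, 23b8, 43a1, 5f9a, 818c, 8ec8, 9f29, b699, c450, e898, fd9d}.
In 6eb3's history but not 23b8's: {15b4, 5aae, 6eb3, 7d13, a98f} — 5 commits.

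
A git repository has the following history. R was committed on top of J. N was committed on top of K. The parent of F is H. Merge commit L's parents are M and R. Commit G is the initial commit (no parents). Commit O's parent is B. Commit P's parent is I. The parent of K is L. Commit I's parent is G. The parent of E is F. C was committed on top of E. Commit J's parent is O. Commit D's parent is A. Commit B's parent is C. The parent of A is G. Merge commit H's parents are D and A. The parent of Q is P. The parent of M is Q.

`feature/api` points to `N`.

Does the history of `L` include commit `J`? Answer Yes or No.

Yes

Ancestors of L (commits reachable by following parents): {A, B, C, D, E, F, G, H, I, J, L, M, O, P, Q, R}.
J is in that set, so it is an ancestor of L.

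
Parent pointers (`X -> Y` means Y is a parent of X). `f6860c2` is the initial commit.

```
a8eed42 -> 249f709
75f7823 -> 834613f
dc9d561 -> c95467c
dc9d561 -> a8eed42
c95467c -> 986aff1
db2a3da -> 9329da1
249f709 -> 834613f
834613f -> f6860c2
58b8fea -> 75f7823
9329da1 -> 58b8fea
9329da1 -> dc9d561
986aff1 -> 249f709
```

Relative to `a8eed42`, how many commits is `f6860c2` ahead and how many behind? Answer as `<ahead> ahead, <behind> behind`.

Reachable from f6860c2: {f6860c2}.
Reachable from a8eed42: {249f709, 834613f, a8eed42, f6860c2}.
Only in f6860c2's history (ahead): {} — 0.
Only in a8eed42's history (behind): {249f709, 834613f, a8eed42} — 3.

0 ahead, 3 behind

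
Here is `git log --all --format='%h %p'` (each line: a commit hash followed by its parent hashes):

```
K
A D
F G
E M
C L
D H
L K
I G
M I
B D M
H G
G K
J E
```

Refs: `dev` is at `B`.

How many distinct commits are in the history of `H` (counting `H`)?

3

Walking parent pointers from H: reachable set = {G, H, K}.
That is 3 commits.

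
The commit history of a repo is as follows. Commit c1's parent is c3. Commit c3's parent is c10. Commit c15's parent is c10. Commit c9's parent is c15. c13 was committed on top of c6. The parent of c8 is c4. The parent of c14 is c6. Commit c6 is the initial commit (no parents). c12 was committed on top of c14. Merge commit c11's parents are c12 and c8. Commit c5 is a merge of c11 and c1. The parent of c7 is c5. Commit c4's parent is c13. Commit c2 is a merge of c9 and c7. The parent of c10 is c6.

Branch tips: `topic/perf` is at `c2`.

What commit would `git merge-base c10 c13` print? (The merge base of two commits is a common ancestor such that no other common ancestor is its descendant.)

Ancestors of c10: {c10, c6}.
Ancestors of c13: {c13, c6}.
Common ancestors: {c6}.
The only common ancestor is c6, so it is the merge base.

c6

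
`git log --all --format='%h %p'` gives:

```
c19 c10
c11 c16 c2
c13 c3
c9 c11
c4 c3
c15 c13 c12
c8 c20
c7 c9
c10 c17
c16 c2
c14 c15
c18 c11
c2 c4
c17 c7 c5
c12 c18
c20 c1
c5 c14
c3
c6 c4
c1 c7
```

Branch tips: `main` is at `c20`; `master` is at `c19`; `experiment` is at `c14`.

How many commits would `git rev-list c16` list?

4

Walking parent pointers from c16: reachable set = {c16, c2, c3, c4}.
That is 4 commits.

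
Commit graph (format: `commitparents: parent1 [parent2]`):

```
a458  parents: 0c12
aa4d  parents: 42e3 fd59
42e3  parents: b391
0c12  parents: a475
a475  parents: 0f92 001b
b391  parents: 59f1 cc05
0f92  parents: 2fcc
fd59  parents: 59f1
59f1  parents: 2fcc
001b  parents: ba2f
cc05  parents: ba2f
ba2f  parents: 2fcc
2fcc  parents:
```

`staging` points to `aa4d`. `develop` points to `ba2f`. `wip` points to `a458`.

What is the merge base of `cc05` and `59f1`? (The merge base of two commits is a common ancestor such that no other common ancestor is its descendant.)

2fcc

Ancestors of cc05: {2fcc, ba2f, cc05}.
Ancestors of 59f1: {2fcc, 59f1}.
Common ancestors: {2fcc}.
The only common ancestor is 2fcc, so it is the merge base.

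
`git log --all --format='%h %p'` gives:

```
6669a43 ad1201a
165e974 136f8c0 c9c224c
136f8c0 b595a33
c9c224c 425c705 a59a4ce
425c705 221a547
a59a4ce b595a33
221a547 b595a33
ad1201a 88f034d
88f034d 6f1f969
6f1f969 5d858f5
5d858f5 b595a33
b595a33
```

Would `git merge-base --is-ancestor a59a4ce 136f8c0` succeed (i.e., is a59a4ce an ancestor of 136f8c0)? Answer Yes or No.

Ancestors of 136f8c0: {136f8c0, b595a33}.
a59a4ce is not in that set, so it is not an ancestor of 136f8c0.

No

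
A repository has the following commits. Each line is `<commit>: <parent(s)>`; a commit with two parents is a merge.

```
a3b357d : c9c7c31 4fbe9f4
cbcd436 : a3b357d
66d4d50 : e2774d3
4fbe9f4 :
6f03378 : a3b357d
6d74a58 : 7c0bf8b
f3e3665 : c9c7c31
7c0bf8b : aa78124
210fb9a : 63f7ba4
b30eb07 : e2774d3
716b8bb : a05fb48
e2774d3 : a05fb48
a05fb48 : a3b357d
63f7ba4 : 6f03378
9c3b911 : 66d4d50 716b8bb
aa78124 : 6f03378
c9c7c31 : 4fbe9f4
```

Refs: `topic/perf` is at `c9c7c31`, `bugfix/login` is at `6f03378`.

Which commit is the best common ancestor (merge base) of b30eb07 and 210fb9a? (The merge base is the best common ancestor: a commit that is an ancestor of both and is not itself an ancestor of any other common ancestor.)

Ancestors of b30eb07: {4fbe9f4, a05fb48, a3b357d, b30eb07, c9c7c31, e2774d3}.
Ancestors of 210fb9a: {210fb9a, 4fbe9f4, 63f7ba4, 6f03378, a3b357d, c9c7c31}.
Common ancestors: {4fbe9f4, a3b357d, c9c7c31}.
Among these, a3b357d is not an ancestor of any other common ancestor — it is the merge base.

a3b357d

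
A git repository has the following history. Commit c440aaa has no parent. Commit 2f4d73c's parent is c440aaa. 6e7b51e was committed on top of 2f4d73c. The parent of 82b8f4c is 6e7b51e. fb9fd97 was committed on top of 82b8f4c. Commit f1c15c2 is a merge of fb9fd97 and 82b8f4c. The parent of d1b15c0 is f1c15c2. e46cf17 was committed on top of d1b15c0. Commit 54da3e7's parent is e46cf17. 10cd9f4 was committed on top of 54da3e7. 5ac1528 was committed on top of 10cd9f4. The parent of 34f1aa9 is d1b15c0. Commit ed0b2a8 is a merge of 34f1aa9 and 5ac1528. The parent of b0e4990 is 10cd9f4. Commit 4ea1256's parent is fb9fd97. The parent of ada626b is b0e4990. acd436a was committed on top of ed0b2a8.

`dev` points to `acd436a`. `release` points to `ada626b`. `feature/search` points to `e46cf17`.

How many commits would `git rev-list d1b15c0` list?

7

Walking parent pointers from d1b15c0: reachable set = {2f4d73c, 6e7b51e, 82b8f4c, c440aaa, d1b15c0, f1c15c2, fb9fd97}.
That is 7 commits.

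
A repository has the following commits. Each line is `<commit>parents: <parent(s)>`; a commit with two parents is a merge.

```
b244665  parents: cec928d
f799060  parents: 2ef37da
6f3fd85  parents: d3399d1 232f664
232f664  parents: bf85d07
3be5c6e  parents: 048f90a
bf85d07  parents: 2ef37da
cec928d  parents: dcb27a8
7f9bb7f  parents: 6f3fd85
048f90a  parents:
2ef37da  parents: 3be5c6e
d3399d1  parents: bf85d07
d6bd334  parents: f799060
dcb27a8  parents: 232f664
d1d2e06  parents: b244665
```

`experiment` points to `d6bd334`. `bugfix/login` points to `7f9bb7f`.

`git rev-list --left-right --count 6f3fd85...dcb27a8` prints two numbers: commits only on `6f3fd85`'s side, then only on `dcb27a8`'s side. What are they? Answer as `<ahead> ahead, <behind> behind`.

2 ahead, 1 behind

Reachable from 6f3fd85: {048f90a, 232f664, 2ef37da, 3be5c6e, 6f3fd85, bf85d07, d3399d1}.
Reachable from dcb27a8: {048f90a, 232f664, 2ef37da, 3be5c6e, bf85d07, dcb27a8}.
Only in 6f3fd85's history (ahead): {6f3fd85, d3399d1} — 2.
Only in dcb27a8's history (behind): {dcb27a8} — 1.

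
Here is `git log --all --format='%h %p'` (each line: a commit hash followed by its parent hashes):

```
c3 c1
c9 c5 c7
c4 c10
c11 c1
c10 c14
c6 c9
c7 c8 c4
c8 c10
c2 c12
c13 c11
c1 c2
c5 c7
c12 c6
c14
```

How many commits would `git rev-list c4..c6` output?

Reachable from c6: {c10, c14, c4, c5, c6, c7, c8, c9}.
Reachable from c4: {c10, c14, c4}.
In c6's history but not c4's: {c5, c6, c7, c8, c9} — 5 commits.

5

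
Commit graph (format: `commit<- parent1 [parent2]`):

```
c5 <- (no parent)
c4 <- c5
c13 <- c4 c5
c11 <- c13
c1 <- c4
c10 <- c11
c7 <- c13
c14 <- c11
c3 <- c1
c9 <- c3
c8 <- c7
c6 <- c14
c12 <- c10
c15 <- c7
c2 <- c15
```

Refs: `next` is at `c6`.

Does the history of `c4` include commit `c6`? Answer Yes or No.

Ancestors of c4: {c4, c5}.
c6 is not in that set, so it is not an ancestor of c4.

No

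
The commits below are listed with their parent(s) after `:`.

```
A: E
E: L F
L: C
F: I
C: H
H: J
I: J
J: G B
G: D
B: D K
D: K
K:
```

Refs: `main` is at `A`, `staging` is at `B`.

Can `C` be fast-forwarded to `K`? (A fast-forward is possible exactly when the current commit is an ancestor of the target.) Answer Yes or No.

No

A fast-forward from C to K is possible iff C is an ancestor of K.
Ancestors of K: {K}.
C is not among them, so fast-forward is not possible.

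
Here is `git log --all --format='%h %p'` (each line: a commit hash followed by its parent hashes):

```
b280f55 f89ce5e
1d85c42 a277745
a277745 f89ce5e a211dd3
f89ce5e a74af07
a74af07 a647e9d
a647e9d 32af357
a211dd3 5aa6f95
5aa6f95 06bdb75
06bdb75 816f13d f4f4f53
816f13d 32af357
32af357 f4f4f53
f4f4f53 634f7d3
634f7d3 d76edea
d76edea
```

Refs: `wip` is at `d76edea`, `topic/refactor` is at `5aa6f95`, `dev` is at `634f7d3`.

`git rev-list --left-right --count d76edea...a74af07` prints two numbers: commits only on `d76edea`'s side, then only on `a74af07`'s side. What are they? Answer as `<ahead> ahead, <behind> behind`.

0 ahead, 5 behind

Reachable from d76edea: {d76edea}.
Reachable from a74af07: {32af357, 634f7d3, a647e9d, a74af07, d76edea, f4f4f53}.
Only in d76edea's history (ahead): {} — 0.
Only in a74af07's history (behind): {32af357, 634f7d3, a647e9d, a74af07, f4f4f53} — 5.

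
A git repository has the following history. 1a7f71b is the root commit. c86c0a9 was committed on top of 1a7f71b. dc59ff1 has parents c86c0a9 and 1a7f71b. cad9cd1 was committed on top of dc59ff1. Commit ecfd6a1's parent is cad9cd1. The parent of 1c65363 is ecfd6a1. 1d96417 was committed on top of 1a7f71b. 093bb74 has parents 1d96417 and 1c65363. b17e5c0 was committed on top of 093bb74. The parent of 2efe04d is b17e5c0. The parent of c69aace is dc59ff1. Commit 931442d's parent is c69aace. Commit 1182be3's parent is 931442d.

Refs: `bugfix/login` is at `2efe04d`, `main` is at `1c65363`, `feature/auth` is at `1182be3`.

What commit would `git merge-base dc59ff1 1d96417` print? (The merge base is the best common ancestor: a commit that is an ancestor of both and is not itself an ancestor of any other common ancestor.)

Ancestors of dc59ff1: {1a7f71b, c86c0a9, dc59ff1}.
Ancestors of 1d96417: {1a7f71b, 1d96417}.
Common ancestors: {1a7f71b}.
The only common ancestor is 1a7f71b, so it is the merge base.

1a7f71b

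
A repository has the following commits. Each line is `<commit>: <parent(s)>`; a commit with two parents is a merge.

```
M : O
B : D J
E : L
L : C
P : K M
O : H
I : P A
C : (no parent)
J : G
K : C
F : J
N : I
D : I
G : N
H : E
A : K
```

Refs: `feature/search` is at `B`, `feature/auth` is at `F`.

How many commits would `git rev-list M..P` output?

Reachable from P: {C, E, H, K, L, M, O, P}.
Reachable from M: {C, E, H, L, M, O}.
In P's history but not M's: {K, P} — 2 commits.

2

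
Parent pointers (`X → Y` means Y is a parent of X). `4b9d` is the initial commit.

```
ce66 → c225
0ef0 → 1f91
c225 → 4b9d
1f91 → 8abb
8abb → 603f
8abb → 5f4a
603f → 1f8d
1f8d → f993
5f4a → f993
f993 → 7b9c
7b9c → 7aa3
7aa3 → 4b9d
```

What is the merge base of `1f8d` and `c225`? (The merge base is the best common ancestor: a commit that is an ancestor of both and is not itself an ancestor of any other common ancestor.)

Ancestors of 1f8d: {1f8d, 4b9d, 7aa3, 7b9c, f993}.
Ancestors of c225: {4b9d, c225}.
Common ancestors: {4b9d}.
The only common ancestor is 4b9d, so it is the merge base.

4b9d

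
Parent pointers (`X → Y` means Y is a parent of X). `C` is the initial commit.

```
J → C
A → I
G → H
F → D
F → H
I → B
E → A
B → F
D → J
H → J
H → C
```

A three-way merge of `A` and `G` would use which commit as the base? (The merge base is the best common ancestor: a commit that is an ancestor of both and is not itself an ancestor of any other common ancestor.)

Ancestors of A: {A, B, C, D, F, H, I, J}.
Ancestors of G: {C, G, H, J}.
Common ancestors: {C, H, J}.
Among these, H is not an ancestor of any other common ancestor — it is the merge base.

H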